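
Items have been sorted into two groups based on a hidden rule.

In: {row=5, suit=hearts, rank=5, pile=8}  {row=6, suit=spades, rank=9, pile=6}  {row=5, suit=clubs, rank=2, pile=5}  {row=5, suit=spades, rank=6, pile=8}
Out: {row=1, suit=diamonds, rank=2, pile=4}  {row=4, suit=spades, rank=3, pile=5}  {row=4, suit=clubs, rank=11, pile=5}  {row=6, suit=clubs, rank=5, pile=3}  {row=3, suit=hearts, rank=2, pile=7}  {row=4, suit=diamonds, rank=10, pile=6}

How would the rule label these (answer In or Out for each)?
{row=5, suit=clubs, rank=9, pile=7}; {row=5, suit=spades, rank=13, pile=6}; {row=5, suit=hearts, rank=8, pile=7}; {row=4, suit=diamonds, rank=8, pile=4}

The simplest hypothesis consistent with all the labels is: pile ≥ 4 AND row ≥ 5.
{row=5, suit=clubs, rank=9, pile=7}: pile = 7, row = 5, meets the rule → In. {row=5, suit=spades, rank=13, pile=6}: pile = 6, row = 5, meets the rule → In. {row=5, suit=hearts, rank=8, pile=7}: pile = 7, row = 5, meets the rule → In. {row=4, suit=diamonds, rank=8, pile=4}: pile = 4, row = 4, does not satisfy this → Out.

In, In, In, Out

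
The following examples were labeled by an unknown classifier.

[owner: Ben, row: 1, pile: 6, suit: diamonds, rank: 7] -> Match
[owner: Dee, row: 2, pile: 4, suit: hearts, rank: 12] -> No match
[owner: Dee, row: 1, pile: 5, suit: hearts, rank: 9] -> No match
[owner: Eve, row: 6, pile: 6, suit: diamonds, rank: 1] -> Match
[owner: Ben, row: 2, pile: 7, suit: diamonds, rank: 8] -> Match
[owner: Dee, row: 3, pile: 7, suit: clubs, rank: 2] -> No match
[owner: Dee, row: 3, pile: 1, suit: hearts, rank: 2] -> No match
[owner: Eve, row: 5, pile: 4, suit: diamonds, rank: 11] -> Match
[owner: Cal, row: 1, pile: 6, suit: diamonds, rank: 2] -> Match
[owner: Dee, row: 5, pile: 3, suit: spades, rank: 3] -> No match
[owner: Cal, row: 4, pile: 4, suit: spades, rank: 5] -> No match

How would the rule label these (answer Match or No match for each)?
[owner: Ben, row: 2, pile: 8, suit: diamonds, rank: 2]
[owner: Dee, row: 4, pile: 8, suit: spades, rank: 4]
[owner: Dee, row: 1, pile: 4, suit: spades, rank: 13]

Looking at the examples, the only property every 'Match' case has and every 'No match' case lacks is: suit is diamonds.
[owner: Ben, row: 2, pile: 8, suit: diamonds, rank: 2]: suit is diamonds, satisfies this → Match. [owner: Dee, row: 4, pile: 8, suit: spades, rank: 4]: suit is spades, does not fit → No match. [owner: Dee, row: 1, pile: 4, suit: spades, rank: 13]: suit is spades, does not fit → No match.

Match, No match, No match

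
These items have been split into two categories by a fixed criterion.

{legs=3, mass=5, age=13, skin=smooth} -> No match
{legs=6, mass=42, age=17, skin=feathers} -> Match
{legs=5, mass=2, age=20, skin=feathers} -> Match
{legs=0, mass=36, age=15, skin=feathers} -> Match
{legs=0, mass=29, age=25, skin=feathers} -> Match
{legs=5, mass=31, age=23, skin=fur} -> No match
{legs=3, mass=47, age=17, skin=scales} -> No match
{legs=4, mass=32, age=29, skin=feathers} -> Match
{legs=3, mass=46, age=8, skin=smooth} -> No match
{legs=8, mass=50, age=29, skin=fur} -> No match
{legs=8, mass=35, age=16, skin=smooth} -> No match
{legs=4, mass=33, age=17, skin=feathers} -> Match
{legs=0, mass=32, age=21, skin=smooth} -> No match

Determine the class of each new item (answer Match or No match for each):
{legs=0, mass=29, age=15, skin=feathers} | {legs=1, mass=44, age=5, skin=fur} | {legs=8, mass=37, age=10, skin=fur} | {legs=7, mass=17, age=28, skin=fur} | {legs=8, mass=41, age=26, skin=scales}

Match, No match, No match, No match, No match

Looking at the examples, the only property every 'Match' case has and every 'No match' case lacks is: skin is feathers.
{legs=0, mass=29, age=15, skin=feathers}: Match (skin is feathers). {legs=1, mass=44, age=5, skin=fur}: No match (skin is fur). {legs=8, mass=37, age=10, skin=fur}: No match (skin is fur). {legs=7, mass=17, age=28, skin=fur}: No match (skin is fur). {legs=8, mass=41, age=26, skin=scales}: No match (skin is scales).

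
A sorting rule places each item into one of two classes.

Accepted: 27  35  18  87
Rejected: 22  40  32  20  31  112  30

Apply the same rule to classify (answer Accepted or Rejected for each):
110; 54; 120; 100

Rejected, Accepted, Rejected, Rejected

The pattern is that an item is 'Accepted' exactly when: digit sum ≥ 6.
110 → digit sum 1+1+0 = 2 → Rejected. 54 → digit sum 5+4 = 9 → Accepted. 120 → digit sum 1+2+0 = 3 → Rejected. 100 → digit sum 1+0+0 = 1 → Rejected.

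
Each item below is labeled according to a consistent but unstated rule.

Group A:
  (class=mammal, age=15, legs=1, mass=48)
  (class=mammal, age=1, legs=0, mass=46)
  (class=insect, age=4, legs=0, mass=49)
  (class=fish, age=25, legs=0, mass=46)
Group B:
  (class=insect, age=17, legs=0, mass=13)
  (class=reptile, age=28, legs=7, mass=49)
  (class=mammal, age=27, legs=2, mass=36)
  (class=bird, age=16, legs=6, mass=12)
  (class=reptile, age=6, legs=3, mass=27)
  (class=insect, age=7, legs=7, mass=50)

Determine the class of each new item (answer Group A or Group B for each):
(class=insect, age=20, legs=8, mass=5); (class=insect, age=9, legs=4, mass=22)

Group B, Group B

Rule: legs ≤ 1 AND mass ≥ 27. This holds for each 'Group A' example and fails for each 'Group B' one.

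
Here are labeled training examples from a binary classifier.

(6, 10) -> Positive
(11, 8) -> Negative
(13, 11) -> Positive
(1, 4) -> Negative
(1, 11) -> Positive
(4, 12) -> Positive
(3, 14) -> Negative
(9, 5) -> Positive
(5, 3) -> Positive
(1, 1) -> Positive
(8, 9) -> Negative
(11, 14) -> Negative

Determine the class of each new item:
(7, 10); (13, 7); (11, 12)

Comparing the two groups points to one rule — sum is even.
(7, 10): 7+10 = 17 — doesn't match, so Negative.
(13, 7): 13+7 = 20 — checks out, so Positive.
(11, 12): 11+12 = 23 — doesn't match, so Negative.

Negative, Positive, Negative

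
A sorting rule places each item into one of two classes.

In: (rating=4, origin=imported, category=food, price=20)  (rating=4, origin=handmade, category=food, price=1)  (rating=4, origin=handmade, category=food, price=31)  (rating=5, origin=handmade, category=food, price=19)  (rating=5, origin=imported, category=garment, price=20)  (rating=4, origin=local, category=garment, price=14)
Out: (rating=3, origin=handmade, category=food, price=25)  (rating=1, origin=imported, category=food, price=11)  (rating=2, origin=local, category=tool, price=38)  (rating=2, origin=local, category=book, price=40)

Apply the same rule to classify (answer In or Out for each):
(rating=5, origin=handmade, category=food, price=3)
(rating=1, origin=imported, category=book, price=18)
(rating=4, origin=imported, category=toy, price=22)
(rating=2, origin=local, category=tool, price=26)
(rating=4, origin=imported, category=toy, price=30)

The rule appears to be: rating ≥ 4.
(rating=5, origin=handmade, category=food, price=3): rating = 5, satisfies this → In. (rating=1, origin=imported, category=book, price=18): rating = 1, lacks this property → Out. (rating=4, origin=imported, category=toy, price=22): rating = 4, satisfies this → In. (rating=2, origin=local, category=tool, price=26): rating = 2, lacks this property → Out. (rating=4, origin=imported, category=toy, price=30): rating = 4, satisfies this → In.

In, Out, In, Out, In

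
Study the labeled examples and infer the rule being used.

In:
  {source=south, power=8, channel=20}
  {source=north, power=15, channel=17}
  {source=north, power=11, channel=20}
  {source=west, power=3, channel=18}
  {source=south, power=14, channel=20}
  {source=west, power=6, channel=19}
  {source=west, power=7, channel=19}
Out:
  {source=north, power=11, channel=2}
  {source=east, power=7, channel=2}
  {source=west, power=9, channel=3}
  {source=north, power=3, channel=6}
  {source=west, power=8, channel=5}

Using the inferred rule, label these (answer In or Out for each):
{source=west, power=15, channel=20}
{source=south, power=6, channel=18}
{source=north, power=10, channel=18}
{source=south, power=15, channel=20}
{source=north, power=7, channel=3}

In, In, In, In, Out

All 'In' examples share one property — channel ≥ 17 — and every 'Out' example lacks it.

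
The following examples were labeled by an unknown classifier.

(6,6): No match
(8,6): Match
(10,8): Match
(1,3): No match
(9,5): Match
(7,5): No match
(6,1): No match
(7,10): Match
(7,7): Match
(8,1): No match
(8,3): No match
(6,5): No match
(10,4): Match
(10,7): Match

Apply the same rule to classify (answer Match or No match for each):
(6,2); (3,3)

No match, No match

The common property of the 'Match' items is: sum ≥ 14. No 'No match' item has it.
(6,2): No match (6+2 = 8). (3,3): No match (3+3 = 6).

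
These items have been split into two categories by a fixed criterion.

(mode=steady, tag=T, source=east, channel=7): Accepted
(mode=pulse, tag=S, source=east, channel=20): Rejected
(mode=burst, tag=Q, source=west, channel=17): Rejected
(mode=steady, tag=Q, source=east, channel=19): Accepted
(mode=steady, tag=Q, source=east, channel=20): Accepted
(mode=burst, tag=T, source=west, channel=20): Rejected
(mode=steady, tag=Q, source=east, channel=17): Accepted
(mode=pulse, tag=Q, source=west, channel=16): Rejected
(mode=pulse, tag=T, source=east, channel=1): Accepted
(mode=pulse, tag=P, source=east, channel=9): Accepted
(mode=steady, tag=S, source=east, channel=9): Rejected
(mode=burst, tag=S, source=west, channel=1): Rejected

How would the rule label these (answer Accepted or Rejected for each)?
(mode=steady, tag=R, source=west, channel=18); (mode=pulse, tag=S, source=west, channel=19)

Rejected, Rejected

A rule that fits every label: tag is not S AND source is east — true of each 'Accepted' example, false of each 'Rejected' one.
(mode=steady, tag=R, source=west, channel=18): tag is R, source is west — doesn't match, so Rejected. (mode=pulse, tag=S, source=west, channel=19): tag is S, source is west — doesn't match, so Rejected.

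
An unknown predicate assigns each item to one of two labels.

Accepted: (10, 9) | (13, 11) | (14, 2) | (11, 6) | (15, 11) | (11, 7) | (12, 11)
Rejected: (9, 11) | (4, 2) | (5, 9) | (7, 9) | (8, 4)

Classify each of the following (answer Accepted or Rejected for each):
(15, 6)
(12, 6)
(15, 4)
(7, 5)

One predicate separates the groups cleanly: first ≥ 10.
(15, 6) → first 15 → Accepted. (12, 6) → first 12 → Accepted. (15, 4) → first 15 → Accepted. (7, 5) → first 7 → Rejected.

Accepted, Accepted, Accepted, Rejected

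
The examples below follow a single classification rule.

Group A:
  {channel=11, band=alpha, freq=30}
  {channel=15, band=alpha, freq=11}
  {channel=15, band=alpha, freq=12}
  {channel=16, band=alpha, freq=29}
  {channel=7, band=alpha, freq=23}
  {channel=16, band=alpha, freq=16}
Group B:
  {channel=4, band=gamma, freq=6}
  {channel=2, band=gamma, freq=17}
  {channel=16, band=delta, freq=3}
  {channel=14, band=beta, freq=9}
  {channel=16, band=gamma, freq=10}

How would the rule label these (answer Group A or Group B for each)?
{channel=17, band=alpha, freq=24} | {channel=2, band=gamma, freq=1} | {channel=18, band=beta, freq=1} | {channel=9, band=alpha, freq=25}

One predicate separates the groups cleanly: band is alpha.

Group A, Group B, Group B, Group A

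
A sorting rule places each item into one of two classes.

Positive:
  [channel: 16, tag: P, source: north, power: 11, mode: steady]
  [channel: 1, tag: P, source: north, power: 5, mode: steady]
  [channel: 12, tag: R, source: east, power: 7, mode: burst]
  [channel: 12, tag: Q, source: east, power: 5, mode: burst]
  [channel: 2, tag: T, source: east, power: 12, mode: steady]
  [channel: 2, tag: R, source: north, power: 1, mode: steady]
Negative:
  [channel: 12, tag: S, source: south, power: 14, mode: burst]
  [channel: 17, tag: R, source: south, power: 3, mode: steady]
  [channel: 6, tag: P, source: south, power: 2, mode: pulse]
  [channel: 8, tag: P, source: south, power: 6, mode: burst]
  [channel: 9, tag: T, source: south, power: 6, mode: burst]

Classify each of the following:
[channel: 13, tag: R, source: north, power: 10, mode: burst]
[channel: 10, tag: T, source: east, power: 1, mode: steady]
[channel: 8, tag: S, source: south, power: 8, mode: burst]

The pattern is that an item is 'Positive' exactly when: source is not south.
[channel: 13, tag: R, source: north, power: 10, mode: burst]: Positive (source is north). [channel: 10, tag: T, source: east, power: 1, mode: steady]: Positive (source is east). [channel: 8, tag: S, source: south, power: 8, mode: burst]: Negative (source is south).

Positive, Positive, Negative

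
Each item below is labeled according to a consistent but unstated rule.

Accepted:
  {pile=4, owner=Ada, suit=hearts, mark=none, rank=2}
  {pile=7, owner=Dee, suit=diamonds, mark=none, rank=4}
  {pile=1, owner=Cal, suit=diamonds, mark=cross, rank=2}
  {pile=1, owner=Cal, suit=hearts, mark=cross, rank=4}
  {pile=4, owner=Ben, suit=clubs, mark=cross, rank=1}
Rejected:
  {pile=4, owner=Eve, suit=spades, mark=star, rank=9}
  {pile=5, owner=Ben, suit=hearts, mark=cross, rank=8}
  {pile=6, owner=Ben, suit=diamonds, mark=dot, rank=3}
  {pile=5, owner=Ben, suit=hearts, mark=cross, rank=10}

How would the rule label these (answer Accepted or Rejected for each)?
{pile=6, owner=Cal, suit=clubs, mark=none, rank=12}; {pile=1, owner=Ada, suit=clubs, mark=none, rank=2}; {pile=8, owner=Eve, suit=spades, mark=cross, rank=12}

A rule that fits every label: rank ≤ 2 OR rank = 4 — true of each 'Accepted' example, false of each 'Rejected' one.
{pile=6, owner=Cal, suit=clubs, mark=none, rank=12}: rank = 12, does not fit → Rejected.
{pile=1, owner=Ada, suit=clubs, mark=none, rank=2}: rank = 2, matches → Accepted.
{pile=8, owner=Eve, suit=spades, mark=cross, rank=12}: rank = 12, does not fit → Rejected.

Rejected, Accepted, Rejected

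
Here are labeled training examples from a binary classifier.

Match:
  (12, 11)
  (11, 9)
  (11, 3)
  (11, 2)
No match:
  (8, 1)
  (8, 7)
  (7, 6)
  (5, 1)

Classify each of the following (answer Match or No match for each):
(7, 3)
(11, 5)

No match, Match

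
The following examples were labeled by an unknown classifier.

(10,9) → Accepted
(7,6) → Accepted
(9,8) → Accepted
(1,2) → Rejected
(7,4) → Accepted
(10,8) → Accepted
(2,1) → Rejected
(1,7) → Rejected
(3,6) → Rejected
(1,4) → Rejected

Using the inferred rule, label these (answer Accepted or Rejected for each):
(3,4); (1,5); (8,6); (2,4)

Rejected, Rejected, Accepted, Rejected

The distinguishing property — sum ≥ 11 — holds for all the 'Accepted' cases and none of the 'Rejected' cases.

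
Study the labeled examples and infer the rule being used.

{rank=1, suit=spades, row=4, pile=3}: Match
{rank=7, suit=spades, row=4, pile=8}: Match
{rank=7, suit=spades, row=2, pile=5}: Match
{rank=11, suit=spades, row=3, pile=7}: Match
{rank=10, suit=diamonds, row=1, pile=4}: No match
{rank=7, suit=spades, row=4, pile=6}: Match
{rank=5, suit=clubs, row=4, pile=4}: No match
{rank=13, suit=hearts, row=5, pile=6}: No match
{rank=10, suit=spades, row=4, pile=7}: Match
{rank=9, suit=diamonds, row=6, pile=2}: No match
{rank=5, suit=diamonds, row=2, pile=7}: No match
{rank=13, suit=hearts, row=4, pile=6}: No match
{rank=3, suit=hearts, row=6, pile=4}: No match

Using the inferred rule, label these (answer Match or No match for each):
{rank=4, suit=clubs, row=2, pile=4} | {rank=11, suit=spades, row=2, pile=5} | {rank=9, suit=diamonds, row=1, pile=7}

The classifier is using: suit is spades.
{rank=4, suit=clubs, row=2, pile=4} — suit is clubs, hence No match.
{rank=11, suit=spades, row=2, pile=5} — suit is spades, hence Match.
{rank=9, suit=diamonds, row=1, pile=7} — suit is diamonds, hence No match.

No match, Match, No match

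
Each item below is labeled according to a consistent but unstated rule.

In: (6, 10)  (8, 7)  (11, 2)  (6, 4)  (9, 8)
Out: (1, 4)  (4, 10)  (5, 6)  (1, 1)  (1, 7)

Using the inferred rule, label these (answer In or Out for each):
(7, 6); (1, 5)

In, Out

All 'In' examples share one property — first ≥ 6 — and every 'Out' example lacks it.
In: (7, 6), since first 7. Out: (1, 5), since first 1.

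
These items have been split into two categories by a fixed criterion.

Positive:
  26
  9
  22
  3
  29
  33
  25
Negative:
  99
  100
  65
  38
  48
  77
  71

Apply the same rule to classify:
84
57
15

Negative, Negative, Positive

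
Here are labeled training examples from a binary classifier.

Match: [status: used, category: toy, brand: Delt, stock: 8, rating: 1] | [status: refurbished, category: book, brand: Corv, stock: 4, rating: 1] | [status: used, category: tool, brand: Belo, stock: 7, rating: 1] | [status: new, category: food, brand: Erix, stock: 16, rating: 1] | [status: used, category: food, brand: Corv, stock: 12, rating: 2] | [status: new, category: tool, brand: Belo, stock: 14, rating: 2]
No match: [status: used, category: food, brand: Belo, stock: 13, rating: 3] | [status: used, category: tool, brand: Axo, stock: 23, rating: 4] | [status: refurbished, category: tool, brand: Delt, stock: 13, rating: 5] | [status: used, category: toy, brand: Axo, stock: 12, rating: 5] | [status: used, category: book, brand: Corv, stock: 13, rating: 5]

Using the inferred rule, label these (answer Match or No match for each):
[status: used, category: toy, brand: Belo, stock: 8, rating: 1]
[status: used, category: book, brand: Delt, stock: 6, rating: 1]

Match, Match

The pattern is that an item is 'Match' exactly when: rating ≤ 2.
[status: used, category: toy, brand: Belo, stock: 8, rating: 1]: Match (rating = 1).
[status: used, category: book, brand: Delt, stock: 6, rating: 1]: Match (rating = 1).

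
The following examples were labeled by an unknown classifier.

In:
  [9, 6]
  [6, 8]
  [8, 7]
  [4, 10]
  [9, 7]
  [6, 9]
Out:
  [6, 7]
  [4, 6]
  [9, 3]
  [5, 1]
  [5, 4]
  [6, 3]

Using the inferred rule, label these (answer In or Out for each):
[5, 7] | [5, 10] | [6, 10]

Every 'In' example satisfies: sum ≥ 14. None of the 'Out' examples do.
[5, 7]: 5+7 = 12 — fails this test, so Out. [5, 10]: 5+10 = 15 — checks out, so In. [6, 10]: 6+10 = 16 — checks out, so In.

Out, In, In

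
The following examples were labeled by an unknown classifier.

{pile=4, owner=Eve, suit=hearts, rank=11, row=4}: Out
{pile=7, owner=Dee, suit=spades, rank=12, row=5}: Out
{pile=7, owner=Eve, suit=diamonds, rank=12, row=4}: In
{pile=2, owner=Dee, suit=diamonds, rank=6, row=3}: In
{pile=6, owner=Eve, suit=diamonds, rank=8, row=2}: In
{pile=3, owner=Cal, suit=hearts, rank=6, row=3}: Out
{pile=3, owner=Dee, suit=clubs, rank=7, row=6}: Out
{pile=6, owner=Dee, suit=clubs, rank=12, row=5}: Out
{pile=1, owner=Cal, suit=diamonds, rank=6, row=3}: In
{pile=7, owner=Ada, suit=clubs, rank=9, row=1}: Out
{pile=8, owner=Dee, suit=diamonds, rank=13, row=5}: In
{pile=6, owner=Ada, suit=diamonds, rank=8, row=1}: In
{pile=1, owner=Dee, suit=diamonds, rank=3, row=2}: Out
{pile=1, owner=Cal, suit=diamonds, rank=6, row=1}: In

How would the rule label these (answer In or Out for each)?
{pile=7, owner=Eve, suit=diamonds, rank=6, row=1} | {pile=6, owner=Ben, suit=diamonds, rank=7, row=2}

In, In

The distinguishing property — suit is diamonds AND rank ≥ 6 — holds for all the 'In' cases and none of the 'Out' cases.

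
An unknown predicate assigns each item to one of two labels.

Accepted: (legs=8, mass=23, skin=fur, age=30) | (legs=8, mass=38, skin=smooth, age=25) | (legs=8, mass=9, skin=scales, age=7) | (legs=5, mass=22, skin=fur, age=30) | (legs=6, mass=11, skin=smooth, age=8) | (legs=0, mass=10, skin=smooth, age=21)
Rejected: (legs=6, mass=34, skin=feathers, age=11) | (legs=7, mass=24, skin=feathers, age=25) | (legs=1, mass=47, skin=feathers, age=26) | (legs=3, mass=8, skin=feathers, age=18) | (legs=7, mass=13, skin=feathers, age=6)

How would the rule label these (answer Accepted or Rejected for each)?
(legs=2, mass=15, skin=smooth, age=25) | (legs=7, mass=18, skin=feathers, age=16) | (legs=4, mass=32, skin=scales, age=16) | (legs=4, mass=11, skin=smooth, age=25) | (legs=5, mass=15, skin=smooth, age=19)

Rule: skin is not feathers. This holds for each 'Accepted' example and fails for each 'Rejected' one.

Accepted, Rejected, Accepted, Accepted, Accepted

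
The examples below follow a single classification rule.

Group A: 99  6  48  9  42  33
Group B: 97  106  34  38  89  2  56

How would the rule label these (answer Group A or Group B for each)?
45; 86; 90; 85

Comparing the two groups points to one rule — multiple of 3.
45: Group A (45 = 3·15). 86: Group B (86 = 3·28 + 2). 90: Group A (90 = 3·30). 85: Group B (85 = 3·28 + 1).

Group A, Group B, Group A, Group B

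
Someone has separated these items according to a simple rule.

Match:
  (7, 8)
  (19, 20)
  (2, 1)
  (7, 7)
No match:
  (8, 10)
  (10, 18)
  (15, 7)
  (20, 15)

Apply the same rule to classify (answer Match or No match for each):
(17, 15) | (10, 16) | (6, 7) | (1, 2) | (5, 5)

No match, No match, Match, Match, Match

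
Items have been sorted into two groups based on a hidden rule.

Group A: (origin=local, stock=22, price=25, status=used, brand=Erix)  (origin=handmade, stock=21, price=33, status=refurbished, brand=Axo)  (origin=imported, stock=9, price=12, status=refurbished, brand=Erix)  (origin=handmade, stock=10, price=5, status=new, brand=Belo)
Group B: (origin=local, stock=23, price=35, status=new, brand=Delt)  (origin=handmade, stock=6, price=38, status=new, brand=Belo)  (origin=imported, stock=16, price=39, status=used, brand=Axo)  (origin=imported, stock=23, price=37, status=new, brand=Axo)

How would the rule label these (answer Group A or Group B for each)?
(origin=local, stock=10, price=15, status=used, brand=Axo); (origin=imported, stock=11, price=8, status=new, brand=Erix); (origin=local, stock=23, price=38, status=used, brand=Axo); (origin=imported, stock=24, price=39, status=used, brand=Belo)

The common property of the 'Group A' items is: price ≤ 33. No 'Group B' item has it.
(origin=local, stock=10, price=15, status=used, brand=Axo): Group A (price = 15).
(origin=imported, stock=11, price=8, status=new, brand=Erix): Group A (price = 8).
(origin=local, stock=23, price=38, status=used, brand=Axo): Group B (price = 38).
(origin=imported, stock=24, price=39, status=used, brand=Belo): Group B (price = 39).

Group A, Group A, Group B, Group B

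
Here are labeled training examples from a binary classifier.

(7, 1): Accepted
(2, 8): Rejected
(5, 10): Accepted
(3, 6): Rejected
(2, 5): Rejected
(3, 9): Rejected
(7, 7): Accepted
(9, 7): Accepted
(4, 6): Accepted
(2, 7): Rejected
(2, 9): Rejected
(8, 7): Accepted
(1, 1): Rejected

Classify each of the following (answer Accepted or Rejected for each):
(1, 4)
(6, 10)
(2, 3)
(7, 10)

Rejected, Accepted, Rejected, Accepted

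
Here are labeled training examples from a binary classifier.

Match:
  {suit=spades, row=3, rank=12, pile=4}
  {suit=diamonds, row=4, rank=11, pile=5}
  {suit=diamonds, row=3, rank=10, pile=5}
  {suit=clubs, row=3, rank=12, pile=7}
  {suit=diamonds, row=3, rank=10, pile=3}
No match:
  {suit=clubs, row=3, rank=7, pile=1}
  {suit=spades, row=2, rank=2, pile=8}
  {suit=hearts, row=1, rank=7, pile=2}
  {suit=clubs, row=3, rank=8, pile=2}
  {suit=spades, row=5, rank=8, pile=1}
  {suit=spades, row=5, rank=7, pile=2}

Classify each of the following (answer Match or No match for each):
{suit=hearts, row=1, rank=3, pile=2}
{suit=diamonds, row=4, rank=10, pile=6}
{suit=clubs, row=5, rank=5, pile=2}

No match, Match, No match

All 'Match' examples share one property — rank ≥ 10 — and every 'No match' example lacks it.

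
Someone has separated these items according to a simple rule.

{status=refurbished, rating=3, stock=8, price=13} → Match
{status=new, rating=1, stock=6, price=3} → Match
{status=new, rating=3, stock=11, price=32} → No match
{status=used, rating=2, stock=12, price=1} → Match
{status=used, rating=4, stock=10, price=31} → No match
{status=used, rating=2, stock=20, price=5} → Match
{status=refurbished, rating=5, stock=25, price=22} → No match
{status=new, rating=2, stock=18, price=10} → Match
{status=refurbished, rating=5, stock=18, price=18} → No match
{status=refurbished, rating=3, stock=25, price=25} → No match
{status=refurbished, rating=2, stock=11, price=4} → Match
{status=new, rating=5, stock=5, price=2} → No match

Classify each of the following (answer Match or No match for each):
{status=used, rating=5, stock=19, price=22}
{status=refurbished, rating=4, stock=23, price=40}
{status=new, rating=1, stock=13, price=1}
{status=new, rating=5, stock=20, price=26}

A rule that fits every label: stock ≥ 6 AND price ≤ 13 — true of each 'Match' example, false of each 'No match' one.

No match, No match, Match, No match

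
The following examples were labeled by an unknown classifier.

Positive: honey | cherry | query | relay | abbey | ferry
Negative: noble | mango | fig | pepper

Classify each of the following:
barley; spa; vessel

Positive, Negative, Negative

Rule: contains 'y'. This holds for each 'Positive' example and fails for each 'Negative' one.
barley — has 'y', hence Positive. spa — no 'y', hence Negative. vessel — no 'y', hence Negative.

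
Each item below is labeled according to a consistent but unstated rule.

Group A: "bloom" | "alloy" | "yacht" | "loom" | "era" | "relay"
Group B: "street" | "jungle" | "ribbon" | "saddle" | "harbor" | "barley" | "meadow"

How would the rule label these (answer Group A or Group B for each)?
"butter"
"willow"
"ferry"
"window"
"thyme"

One predicate separates the groups cleanly: length ≤ 5.

Group B, Group B, Group A, Group B, Group A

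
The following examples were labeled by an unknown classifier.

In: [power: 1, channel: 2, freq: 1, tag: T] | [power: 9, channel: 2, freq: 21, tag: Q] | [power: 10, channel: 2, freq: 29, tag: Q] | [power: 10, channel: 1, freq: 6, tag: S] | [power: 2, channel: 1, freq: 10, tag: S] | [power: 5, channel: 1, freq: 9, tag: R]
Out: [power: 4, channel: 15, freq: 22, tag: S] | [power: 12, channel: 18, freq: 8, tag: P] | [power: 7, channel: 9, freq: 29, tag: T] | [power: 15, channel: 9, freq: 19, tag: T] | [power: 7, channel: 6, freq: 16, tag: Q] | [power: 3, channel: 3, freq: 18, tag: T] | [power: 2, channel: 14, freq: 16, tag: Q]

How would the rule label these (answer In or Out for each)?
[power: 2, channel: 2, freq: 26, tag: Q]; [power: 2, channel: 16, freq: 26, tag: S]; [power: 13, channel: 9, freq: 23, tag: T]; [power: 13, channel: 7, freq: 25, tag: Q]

In, Out, Out, Out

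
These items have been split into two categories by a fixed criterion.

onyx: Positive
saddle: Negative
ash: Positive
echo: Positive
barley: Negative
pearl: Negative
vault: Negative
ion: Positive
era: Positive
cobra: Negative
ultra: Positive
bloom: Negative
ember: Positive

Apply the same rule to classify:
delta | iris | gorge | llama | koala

Negative, Positive, Negative, Negative, Negative

The classifier is using: starts with a vowel.
delta → starts with 'd' → Negative.
iris → starts with 'i' → Positive.
gorge → starts with 'g' → Negative.
llama → starts with 'l' → Negative.
koala → starts with 'k' → Negative.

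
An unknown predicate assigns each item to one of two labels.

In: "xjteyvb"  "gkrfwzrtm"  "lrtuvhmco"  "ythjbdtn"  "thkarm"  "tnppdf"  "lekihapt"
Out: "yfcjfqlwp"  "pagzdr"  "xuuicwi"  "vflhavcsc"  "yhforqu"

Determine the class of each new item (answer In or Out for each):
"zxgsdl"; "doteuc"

Out, In

The classifier is using: contains 't'.
"zxgsdl": no 't' — does not pass, so Out. "doteuc": has 't' — has this property, so In.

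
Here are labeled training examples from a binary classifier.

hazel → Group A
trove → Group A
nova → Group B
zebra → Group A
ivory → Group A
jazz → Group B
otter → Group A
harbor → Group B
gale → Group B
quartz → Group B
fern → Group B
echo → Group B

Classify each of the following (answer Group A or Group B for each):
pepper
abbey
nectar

Group B, Group A, Group B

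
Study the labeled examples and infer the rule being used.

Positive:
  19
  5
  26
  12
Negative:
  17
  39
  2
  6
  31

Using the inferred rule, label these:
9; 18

Negative, Negative

Comparing the two groups points to one rule — ≡ 5 (mod 7).
9: Negative (9 mod 7 = 2). 18: Negative (18 mod 7 = 4).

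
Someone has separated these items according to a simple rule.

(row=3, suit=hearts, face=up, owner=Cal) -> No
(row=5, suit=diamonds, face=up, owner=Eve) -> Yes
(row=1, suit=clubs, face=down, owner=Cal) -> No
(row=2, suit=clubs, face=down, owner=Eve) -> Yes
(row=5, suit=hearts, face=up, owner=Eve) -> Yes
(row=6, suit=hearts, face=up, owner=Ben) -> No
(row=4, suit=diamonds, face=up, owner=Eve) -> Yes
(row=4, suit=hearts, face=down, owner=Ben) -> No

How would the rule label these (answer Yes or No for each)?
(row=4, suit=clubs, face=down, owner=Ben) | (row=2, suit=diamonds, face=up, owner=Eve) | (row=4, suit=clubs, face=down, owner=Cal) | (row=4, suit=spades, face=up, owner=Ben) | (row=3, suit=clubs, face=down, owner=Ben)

No, Yes, No, No, No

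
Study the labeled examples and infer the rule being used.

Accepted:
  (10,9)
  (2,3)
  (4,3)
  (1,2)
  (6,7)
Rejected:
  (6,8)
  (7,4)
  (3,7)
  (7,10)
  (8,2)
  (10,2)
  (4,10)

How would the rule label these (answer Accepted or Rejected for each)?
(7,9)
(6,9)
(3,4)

Rejected, Rejected, Accepted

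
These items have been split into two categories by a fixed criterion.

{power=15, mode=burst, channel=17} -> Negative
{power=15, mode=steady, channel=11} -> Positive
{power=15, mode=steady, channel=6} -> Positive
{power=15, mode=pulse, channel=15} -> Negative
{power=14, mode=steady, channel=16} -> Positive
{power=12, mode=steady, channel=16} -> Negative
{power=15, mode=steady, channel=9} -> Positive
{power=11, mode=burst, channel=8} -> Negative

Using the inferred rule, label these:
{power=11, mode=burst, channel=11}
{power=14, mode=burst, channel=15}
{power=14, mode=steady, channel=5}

The common property of the 'Positive' items is: mode is steady AND power ≥ 14. No 'Negative' item has it.

Negative, Negative, Positive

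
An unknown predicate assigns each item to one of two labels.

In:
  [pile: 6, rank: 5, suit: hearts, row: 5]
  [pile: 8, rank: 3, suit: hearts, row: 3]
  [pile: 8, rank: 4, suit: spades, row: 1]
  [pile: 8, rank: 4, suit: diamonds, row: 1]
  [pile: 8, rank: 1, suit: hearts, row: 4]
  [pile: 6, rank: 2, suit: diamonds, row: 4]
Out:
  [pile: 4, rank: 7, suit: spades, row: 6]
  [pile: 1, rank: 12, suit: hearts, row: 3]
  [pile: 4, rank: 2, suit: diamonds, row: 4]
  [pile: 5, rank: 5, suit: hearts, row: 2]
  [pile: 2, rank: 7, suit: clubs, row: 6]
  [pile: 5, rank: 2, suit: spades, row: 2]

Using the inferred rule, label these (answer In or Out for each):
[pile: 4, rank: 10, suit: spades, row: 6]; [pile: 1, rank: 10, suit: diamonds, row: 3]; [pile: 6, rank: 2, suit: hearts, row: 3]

Out, Out, In

Rule: pile ≥ 6. This holds for each 'In' example and fails for each 'Out' one.
[pile: 4, rank: 10, suit: spades, row: 6] — pile = 4, hence Out.
[pile: 1, rank: 10, suit: diamonds, row: 3] — pile = 1, hence Out.
[pile: 6, rank: 2, suit: hearts, row: 3] — pile = 6, hence In.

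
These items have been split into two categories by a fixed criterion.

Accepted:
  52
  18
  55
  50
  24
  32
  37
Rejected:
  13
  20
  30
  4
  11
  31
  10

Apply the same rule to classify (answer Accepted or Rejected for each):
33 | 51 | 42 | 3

Accepted, Accepted, Accepted, Rejected

Every 'Accepted' example satisfies: digit sum ≥ 5. None of the 'Rejected' examples do.
33: digit sum 3+3 = 6, passes → Accepted. 51: digit sum 5+1 = 6, passes → Accepted. 42: digit sum 4+2 = 6, passes → Accepted. 3: digit sum 3, doesn't match → Rejected.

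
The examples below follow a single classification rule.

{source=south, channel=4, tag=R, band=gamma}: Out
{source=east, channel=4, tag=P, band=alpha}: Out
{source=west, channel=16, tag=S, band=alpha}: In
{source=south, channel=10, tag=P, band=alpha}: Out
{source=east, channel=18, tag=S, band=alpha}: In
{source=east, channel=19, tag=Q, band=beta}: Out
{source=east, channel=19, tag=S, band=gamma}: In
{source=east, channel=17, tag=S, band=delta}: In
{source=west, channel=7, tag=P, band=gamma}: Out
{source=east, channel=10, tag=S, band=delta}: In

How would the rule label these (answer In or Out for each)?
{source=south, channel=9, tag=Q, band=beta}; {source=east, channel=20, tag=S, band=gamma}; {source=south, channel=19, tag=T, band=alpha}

Out, In, Out

Rule: tag is S. This holds for each 'In' example and fails for each 'Out' one.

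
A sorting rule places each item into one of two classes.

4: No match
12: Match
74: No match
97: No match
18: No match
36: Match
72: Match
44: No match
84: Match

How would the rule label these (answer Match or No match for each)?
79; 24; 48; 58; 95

No match, Match, Match, No match, No match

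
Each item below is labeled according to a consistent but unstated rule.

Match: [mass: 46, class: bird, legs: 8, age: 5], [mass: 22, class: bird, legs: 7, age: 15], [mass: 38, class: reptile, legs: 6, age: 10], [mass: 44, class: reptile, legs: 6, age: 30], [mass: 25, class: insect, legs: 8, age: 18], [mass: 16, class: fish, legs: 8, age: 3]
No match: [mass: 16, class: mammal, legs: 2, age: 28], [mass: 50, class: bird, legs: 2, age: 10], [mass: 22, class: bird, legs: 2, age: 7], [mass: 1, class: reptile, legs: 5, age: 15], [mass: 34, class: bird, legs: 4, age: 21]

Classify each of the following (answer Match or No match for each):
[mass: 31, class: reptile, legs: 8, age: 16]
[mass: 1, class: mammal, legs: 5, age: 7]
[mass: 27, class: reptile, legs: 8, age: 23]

Match, No match, Match

The pattern is that an item is 'Match' exactly when: legs ≥ 6.
[mass: 31, class: reptile, legs: 8, age: 16] — legs = 8, hence Match.
[mass: 1, class: mammal, legs: 5, age: 7] — legs = 5, hence No match.
[mass: 27, class: reptile, legs: 8, age: 23] — legs = 8, hence Match.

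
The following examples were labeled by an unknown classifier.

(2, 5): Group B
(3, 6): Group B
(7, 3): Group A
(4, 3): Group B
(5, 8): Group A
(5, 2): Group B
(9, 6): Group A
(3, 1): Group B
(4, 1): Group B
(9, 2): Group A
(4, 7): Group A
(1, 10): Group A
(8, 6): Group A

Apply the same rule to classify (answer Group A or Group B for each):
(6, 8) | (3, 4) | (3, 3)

The pattern is that an item is 'Group A' exactly when: sum ≥ 10.
(6, 8) — 6+8 = 14, hence Group A.
(3, 4) — 3+4 = 7, hence Group B.
(3, 3) — 3+3 = 6, hence Group B.

Group A, Group B, Group B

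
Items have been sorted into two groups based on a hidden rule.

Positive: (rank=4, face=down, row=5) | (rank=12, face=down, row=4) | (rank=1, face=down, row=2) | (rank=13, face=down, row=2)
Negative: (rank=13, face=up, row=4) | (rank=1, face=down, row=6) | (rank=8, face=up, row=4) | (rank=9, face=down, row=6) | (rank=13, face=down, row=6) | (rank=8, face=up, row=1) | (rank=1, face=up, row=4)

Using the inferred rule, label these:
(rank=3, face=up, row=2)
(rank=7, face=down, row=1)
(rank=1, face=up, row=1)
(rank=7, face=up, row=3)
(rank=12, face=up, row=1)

Negative, Positive, Negative, Negative, Negative

'Positive' ⟺ face is down AND row ≤ 5.
(rank=3, face=up, row=2) — face is up, row = 2, hence Negative.
(rank=7, face=down, row=1) — face is down, row = 1, hence Positive.
(rank=1, face=up, row=1) — face is up, row = 1, hence Negative.
(rank=7, face=up, row=3) — face is up, row = 3, hence Negative.
(rank=12, face=up, row=1) — face is up, row = 1, hence Negative.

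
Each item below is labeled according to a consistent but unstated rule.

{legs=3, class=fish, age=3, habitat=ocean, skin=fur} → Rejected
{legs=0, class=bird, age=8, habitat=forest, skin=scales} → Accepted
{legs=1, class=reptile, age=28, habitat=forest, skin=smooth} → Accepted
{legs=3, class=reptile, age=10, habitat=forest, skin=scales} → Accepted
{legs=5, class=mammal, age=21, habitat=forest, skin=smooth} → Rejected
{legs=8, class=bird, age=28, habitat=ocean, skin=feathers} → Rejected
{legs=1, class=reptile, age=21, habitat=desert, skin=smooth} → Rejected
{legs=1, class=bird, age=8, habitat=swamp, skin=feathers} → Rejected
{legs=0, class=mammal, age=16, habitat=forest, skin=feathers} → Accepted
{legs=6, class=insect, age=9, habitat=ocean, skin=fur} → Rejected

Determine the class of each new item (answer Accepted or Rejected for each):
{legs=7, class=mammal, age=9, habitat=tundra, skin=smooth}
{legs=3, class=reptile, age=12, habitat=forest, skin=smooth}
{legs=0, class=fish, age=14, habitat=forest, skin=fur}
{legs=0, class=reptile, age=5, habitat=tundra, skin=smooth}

'Accepted' ⟺ habitat is forest AND legs ≤ 3.

Rejected, Accepted, Accepted, Rejected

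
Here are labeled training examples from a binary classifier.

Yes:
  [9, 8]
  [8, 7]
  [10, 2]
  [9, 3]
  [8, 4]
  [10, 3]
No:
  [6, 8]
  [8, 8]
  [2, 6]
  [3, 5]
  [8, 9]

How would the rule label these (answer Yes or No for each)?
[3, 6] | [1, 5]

The simplest hypothesis consistent with all the labels is: first > second.

No, No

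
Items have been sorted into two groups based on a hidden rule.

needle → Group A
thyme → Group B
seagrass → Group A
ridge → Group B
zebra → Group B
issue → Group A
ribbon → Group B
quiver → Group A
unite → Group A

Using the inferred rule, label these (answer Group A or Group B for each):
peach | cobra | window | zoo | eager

All 'Group A' examples share one property — has ≥ 3 vowels — and every 'Group B' example lacks it.
peach: 2 vowels — fails this test, so Group B.
cobra: 2 vowels — fails this test, so Group B.
window: 2 vowels — fails this test, so Group B.
zoo: 2 vowels — fails this test, so Group B.
eager: 3 vowels — qualifies, so Group A.

Group B, Group B, Group B, Group B, Group A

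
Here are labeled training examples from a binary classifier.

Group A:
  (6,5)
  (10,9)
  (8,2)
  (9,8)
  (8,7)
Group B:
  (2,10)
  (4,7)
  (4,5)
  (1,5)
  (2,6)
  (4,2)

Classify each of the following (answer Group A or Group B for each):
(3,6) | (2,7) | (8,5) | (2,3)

'Group A' ⟺ first ≥ 5.
(3,6) → first 3 → Group B. (2,7) → first 2 → Group B. (8,5) → first 8 → Group A. (2,3) → first 2 → Group B.

Group B, Group B, Group A, Group B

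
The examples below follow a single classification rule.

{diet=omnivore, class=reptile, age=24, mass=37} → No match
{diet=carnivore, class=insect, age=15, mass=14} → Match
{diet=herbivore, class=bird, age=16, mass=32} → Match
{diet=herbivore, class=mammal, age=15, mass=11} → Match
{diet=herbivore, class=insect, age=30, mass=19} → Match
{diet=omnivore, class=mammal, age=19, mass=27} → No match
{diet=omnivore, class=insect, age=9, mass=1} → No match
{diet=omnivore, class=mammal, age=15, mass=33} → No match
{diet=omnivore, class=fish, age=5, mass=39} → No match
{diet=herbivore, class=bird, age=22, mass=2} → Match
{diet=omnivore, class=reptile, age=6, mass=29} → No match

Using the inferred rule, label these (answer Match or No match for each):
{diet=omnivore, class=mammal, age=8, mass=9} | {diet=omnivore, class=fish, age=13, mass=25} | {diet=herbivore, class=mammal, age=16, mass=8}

No match, No match, Match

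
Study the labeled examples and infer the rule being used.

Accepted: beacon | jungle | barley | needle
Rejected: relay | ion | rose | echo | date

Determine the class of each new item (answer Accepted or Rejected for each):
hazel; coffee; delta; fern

Rejected, Accepted, Rejected, Rejected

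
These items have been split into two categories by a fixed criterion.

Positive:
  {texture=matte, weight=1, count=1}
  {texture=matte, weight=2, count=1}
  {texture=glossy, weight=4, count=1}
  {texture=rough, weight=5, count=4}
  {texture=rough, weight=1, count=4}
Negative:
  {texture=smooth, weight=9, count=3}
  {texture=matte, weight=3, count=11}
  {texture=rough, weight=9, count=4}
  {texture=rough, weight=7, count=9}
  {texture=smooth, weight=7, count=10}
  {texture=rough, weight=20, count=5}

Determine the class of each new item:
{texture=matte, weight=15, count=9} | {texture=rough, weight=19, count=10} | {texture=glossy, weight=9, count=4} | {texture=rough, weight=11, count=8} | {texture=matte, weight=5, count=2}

Every 'Positive' example satisfies: weight ≤ 5 AND count ≤ 4. None of the 'Negative' examples do.
{texture=matte, weight=15, count=9} → weight = 15, count = 9 → Negative. {texture=rough, weight=19, count=10} → weight = 19, count = 10 → Negative. {texture=glossy, weight=9, count=4} → weight = 9, count = 4 → Negative. {texture=rough, weight=11, count=8} → weight = 11, count = 8 → Negative. {texture=matte, weight=5, count=2} → weight = 5, count = 2 → Positive.

Negative, Negative, Negative, Negative, Positive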